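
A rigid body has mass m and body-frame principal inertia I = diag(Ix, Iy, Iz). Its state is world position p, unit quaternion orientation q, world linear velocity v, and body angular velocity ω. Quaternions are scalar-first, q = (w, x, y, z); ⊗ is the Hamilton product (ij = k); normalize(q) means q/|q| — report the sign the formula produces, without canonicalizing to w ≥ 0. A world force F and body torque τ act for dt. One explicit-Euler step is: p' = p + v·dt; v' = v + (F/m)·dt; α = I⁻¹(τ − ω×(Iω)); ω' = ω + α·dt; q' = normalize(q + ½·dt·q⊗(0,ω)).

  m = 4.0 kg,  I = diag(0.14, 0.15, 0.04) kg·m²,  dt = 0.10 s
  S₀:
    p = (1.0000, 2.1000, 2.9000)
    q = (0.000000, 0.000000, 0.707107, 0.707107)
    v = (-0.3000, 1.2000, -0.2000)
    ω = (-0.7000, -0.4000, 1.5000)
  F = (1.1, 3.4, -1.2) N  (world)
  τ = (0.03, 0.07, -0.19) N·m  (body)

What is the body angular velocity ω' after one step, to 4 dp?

ω' = (-0.7257, -0.2833, 1.0180)

gyro term ω×Iω = (0.0660, -0.1050, 0.0028)
angular accel α = (-0.2571, 1.1667, -4.8200)
ω + α·dt = (-0.7257, -0.2833, 1.0180)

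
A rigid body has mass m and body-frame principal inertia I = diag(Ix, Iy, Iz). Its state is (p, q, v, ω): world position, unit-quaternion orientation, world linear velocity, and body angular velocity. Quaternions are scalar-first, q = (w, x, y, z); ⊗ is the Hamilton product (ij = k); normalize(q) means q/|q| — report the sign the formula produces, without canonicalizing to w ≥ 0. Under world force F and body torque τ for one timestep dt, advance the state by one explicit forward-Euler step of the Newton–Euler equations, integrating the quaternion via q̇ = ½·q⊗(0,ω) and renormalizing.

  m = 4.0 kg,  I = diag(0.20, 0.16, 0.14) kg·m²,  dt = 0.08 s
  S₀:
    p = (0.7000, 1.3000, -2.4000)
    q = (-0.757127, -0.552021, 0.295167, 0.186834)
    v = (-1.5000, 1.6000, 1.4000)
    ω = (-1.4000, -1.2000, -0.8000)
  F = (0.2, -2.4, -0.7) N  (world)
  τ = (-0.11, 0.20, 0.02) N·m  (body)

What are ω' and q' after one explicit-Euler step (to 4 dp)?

ω' = (-1.4363, -1.1336, -0.7502)
q' = (-0.7654, -0.5085, 0.3024, 0.2533)

precession coupling ω×(Iω) = (-0.0192, 0.0672, -0.0672)
(τ − ω×Iω)/I = (-0.4540, 0.8300, 0.6229)
ω + α·dt = (-1.4363, -1.1336, -0.7502)
Hamilton product q⊗(0,ω) = (-0.2691618, 1.0480450, 0.2053680, 1.6813606)
q' = normalize(q + ½dt·q⊗(0,ω)) = (-0.7654, -0.5085, 0.3024, 0.2533)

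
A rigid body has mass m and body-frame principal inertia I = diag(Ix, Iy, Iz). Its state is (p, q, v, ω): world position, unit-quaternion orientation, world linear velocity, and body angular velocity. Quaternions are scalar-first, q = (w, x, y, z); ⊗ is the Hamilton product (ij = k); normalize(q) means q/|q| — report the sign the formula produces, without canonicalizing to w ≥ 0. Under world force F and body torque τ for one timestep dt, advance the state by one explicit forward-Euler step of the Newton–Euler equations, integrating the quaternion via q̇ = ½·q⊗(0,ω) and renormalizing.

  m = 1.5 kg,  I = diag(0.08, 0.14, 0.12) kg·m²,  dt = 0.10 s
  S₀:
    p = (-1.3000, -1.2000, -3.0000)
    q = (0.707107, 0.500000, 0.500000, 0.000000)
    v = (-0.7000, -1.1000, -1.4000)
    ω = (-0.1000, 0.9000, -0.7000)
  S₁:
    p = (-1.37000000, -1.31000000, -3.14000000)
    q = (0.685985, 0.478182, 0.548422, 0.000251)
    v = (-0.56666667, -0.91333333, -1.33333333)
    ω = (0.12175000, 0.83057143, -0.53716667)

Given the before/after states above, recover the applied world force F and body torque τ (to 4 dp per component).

F = (2.0000, 2.8000, 1.0000)
τ = (0.1900, -0.1000, 0.1900)

ω₁ − ω₀ = (0.22175000, -0.06942857, 0.16283333)
precession coupling = (0.0126, -0.0028, -0.0054)
τ = I·(Δω/dt) + ω₀×(Iω₀) = (0.1900, -0.1000, 0.1900)
v₁ − v₀ = (0.13333333, 0.18666667, 0.06666667)
F = m·Δv/dt = (2.0000, 2.8000, 1.0000)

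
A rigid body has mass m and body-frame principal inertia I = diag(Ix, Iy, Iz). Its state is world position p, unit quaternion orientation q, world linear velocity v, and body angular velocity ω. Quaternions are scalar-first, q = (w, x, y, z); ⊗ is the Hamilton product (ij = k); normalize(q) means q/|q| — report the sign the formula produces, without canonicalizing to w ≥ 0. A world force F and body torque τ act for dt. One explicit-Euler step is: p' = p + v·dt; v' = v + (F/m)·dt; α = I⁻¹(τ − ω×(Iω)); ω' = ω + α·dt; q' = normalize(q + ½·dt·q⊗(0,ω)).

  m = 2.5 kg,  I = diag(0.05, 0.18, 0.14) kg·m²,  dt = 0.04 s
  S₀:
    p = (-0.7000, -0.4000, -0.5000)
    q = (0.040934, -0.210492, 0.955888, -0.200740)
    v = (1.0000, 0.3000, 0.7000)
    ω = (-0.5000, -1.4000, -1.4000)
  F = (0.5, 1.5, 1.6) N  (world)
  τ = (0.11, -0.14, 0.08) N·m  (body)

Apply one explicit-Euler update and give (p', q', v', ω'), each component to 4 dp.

p' = (-0.6600, -0.3880, -0.4720)
q' = (0.0599, -0.2431, 0.9501, -0.1863)
v' = (1.0080, 0.3240, 0.7256)
ω' = (-0.3493, -1.4171, -1.4031)

new position p' = (-0.6600, -0.3880, -0.4720)
v + (F/m)dt = (1.0080, 0.3240, 0.7256)
α = I⁻¹(τ − ω×Iω) = (3.7680, -0.4278, -0.0786)
new body rate ω' = (-0.3493, -1.4171, -1.4031)
q⊗(0,ω) = (0.9519612, -1.6397462, -0.2516264, 0.7153252)
q + ½dt·q⊗(0,ω), renormalized = (0.0599, -0.2431, 0.9501, -0.1863)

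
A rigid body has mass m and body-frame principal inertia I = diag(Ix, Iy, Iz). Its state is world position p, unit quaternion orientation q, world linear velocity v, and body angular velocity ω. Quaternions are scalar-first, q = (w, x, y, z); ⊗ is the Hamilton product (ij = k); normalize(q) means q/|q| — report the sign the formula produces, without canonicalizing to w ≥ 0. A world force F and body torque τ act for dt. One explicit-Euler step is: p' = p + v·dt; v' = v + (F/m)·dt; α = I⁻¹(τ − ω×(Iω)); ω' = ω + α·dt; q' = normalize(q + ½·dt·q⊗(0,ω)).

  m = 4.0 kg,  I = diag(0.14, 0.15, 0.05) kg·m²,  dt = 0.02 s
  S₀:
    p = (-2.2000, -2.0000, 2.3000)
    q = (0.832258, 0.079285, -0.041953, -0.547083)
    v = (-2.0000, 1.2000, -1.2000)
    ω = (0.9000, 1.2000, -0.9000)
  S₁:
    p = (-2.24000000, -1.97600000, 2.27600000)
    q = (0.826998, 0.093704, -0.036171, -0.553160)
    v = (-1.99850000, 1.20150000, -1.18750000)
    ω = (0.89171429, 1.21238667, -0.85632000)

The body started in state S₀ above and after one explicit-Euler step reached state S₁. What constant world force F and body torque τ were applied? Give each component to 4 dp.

F = (0.3000, 0.3000, 2.5000)
τ = (0.0500, 0.0200, 0.1200)

v₁ − v₀ = (0.00150000, 0.00150000, 0.01250000)
applied force F = (0.3000, 0.3000, 2.5000)
Δω = ω₁−ω₀ = (-0.00828571, 0.01238667, 0.04368000)
I·α + gyro = (0.0500, 0.0200, 0.1200)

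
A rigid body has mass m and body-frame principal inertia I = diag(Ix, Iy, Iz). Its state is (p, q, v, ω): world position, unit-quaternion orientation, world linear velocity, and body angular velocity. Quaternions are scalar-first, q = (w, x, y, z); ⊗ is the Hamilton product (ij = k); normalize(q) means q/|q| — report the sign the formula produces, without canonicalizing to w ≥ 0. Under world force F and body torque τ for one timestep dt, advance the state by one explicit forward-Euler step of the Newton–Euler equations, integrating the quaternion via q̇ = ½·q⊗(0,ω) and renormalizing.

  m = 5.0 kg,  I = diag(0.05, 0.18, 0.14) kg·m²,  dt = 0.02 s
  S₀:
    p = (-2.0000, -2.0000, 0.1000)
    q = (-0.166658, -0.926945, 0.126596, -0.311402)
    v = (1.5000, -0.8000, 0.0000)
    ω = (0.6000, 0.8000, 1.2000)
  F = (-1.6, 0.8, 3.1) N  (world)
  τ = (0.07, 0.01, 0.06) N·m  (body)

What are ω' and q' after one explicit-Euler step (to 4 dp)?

ω' = (0.6434, 0.8083, 1.1997)
q' = (-0.1584, -0.9238, 0.1345, -0.3215)

α = I⁻¹(τ − ω×Iω) = (2.1680, 0.4156, -0.0171)
ω + α·dt = (0.6434, 0.8083, 1.1997)
Hamilton product q⊗(0,ω) = (0.8285726, 0.3010420, 0.7921664, -1.0175032)
q + ½dt·q⊗(0,ω), renormalized = (-0.1584, -0.9238, 0.1345, -0.3215)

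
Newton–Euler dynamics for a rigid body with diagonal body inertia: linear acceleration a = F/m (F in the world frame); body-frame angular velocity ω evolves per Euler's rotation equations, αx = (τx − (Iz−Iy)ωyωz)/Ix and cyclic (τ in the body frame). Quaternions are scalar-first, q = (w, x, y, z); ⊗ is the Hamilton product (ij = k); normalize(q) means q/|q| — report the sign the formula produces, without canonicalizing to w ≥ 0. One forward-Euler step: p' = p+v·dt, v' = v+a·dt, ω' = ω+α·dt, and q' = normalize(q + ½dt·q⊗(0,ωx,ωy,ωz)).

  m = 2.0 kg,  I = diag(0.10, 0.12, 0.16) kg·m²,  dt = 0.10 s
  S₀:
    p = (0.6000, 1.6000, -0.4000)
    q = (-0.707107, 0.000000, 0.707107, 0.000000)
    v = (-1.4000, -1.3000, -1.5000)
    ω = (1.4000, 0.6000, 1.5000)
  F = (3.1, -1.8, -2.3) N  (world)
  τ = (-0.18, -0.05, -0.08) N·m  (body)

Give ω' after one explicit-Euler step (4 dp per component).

(τ − ω×Iω)/I = (-2.1600, 0.6333, -0.6050)
ω' = ω + α·dt = (1.1840, 0.6633, 1.4395)

ω' = (1.1840, 0.6633, 1.4395)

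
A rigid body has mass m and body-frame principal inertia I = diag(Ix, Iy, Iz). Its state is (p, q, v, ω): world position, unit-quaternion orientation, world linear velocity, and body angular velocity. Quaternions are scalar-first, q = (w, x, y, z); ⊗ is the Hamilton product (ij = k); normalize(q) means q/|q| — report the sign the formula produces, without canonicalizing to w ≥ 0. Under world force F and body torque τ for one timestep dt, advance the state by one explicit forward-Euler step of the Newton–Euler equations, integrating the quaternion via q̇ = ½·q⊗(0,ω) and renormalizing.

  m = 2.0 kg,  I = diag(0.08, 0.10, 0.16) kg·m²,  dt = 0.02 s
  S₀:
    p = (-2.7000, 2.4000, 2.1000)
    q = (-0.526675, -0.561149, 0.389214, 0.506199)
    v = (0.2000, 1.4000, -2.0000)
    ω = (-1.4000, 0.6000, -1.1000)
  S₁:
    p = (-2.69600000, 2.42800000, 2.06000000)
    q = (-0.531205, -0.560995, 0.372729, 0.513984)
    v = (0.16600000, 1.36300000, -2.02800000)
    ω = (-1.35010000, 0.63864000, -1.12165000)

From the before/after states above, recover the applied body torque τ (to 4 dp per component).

τ = (0.1600, 0.0700, -0.1900)

Δω = ω₁−ω₀ = (0.04990000, 0.03864000, -0.02165000)
ω₀×(Iω₀) = (-0.0396, -0.1232, -0.0168)
τ = I·(Δω/dt) + ω₀×(Iω₀) = (0.1600, 0.0700, -0.1900)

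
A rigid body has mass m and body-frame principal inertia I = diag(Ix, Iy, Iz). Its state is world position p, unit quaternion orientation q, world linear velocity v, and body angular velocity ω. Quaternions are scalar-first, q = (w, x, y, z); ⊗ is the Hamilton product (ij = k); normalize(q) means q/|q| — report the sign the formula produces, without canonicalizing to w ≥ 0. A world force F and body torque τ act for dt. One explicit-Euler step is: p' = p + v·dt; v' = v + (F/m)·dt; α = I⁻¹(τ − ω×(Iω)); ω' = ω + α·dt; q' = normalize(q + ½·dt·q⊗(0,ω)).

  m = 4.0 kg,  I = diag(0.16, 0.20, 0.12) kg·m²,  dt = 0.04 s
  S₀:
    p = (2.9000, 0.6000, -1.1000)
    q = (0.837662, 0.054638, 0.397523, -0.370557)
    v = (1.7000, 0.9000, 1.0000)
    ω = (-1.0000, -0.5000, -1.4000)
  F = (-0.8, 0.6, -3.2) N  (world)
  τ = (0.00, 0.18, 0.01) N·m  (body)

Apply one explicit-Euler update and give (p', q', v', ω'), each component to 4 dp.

p + v·dt = (2.9680, 0.6360, -1.0600)
v + (F/m)dt = (1.6920, 0.9060, 0.9680)
gyro term ω×Iω = (-0.0560, 0.0560, 0.0200)
angular accel α = (0.3500, 0.6200, -0.0833)
new body rate ω' = (-0.9860, -0.4752, -1.4033)
Hamilton product q⊗(0,ω) = (-0.2653803, -1.5794727, 0.0282192, -0.8025228)
updated quaternion q' = (0.8318, 0.0230, 0.3978, -0.3864)

p' = (2.9680, 0.6360, -1.0600)
q' = (0.8318, 0.0230, 0.3978, -0.3864)
v' = (1.6920, 0.9060, 0.9680)
ω' = (-0.9860, -0.4752, -1.4033)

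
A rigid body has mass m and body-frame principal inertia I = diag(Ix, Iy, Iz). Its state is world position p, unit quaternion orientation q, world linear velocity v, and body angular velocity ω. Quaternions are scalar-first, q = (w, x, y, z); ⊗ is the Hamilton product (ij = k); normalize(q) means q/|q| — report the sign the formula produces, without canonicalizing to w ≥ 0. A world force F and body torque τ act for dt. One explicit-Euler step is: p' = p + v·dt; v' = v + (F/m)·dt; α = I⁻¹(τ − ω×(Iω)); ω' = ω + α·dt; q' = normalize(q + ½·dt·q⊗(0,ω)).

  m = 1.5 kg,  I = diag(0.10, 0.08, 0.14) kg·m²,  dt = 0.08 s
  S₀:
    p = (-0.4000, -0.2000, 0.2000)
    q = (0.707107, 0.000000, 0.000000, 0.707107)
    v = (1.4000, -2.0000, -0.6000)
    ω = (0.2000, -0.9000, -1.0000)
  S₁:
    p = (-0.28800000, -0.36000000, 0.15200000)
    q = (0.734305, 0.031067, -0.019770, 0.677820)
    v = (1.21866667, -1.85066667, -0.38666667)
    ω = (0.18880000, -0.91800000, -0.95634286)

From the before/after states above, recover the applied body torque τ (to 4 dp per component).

ω₁ − ω₀ = (-0.01120000, -0.01800000, 0.04365714)
precession coupling = (0.0540, 0.0080, 0.0036)
applied torque τ = (0.0400, -0.0100, 0.0800)

τ = (0.0400, -0.0100, 0.0800)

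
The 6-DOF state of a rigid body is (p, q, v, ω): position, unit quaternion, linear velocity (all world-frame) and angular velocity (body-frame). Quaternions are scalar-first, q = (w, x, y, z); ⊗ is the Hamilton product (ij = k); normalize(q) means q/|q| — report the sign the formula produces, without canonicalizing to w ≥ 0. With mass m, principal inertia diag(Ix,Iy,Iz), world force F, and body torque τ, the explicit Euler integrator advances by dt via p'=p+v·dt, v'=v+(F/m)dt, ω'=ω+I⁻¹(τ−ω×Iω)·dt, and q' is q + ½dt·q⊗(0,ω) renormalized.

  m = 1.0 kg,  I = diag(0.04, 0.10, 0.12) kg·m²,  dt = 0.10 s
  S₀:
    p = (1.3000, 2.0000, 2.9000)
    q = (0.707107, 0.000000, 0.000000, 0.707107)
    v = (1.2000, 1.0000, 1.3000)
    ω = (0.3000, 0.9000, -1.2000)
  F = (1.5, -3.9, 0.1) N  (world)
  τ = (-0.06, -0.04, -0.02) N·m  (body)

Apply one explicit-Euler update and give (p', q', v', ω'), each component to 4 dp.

p' = (1.4200, 2.1000, 3.0300)
q' = (0.7474, -0.0212, 0.0423, 0.6627)
v' = (1.3500, 0.6100, 1.3100)
ω' = (0.2040, 0.8312, -1.2302)

linear accel F/m = (1.5000, -3.9000, 0.1000)
p' = p + v·dt = (1.4200, 2.1000, 3.0300)
new velocity v' = (1.3500, 0.6100, 1.3100)
precession coupling ω×(Iω) = (-0.0216, 0.0288, 0.0162)
angular accel α = (-0.9600, -0.6880, -0.3017)
ω + α·dt = (0.2040, 0.8312, -1.2302)
Hamilton product q⊗(0,ω) = (0.8485284, -0.4242642, 0.8485284, -0.8485284)
q + ½dt·q⊗(0,ω), renormalized = (0.7474, -0.0212, 0.0423, 0.6627)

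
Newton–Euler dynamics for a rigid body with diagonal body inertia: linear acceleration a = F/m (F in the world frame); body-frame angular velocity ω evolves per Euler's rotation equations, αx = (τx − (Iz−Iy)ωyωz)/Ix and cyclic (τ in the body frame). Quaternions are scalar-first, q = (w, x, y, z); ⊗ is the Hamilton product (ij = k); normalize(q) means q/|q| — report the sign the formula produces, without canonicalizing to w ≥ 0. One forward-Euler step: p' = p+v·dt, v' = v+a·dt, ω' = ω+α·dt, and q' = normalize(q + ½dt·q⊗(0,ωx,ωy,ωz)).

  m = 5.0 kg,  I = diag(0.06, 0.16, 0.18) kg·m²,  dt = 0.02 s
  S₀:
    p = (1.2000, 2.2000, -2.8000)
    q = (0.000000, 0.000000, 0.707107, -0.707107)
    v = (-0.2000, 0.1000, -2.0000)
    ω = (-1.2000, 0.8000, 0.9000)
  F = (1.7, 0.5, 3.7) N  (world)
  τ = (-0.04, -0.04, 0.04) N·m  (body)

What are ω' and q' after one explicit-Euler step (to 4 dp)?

angular accel α = (-0.9067, -1.0600, 0.7556)
ω' = ω + α·dt = (-1.2181, 0.7788, 0.9151)
q⊗(0,ω) = (0.0707107, 1.2020819, 0.8485284, 0.8485284)
q + ½dt·q⊗(0,ω), renormalized = (0.0007, 0.0120, 0.7155, -0.6985)

ω' = (-1.2181, 0.7788, 0.9151)
q' = (0.0007, 0.0120, 0.7155, -0.6985)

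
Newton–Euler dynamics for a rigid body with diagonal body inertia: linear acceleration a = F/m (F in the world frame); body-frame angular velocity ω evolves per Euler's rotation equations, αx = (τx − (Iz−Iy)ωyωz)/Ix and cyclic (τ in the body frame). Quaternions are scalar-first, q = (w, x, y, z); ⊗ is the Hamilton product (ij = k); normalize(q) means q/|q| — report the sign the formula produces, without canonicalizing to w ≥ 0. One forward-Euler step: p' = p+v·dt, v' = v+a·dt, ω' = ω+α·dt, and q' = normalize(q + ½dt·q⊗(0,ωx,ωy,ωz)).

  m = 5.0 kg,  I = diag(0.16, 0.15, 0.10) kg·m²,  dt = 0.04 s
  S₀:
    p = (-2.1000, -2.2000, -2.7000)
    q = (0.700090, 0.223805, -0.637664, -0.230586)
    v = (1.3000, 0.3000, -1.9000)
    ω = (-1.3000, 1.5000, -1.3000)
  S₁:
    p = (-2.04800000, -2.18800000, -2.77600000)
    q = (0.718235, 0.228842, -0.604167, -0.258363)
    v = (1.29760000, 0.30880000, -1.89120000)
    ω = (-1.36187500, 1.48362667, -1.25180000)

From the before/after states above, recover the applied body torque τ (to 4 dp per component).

τ = (-0.1500, 0.0400, 0.1400)

Δω = ω₁−ω₀ = (-0.06187500, -0.01637333, 0.04820000)
τ = I·(Δω/dt) + ω₀×(Iω₀) = (-0.1500, 0.0400, 0.1400)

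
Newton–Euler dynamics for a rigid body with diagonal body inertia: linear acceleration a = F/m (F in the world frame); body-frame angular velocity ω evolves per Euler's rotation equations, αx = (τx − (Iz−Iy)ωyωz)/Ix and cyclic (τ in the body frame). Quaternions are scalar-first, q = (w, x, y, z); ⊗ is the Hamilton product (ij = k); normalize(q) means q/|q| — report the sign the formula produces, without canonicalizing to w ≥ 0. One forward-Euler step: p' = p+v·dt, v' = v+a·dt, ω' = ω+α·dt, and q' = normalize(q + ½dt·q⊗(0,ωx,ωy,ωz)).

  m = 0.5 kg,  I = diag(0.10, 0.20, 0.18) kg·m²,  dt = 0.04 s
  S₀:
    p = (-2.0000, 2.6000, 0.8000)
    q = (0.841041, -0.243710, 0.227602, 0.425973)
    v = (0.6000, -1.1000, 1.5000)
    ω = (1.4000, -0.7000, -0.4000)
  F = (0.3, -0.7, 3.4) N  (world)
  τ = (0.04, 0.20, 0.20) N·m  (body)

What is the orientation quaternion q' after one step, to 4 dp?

q' = (0.8540, -0.2159, 0.2257, 0.4161)

2q̇ = q⊗(0,ω) = (0.6709046, 1.3845977, -0.0898505, -0.4844622)
updated quaternion q' = (0.8540, -0.2159, 0.2257, 0.4161)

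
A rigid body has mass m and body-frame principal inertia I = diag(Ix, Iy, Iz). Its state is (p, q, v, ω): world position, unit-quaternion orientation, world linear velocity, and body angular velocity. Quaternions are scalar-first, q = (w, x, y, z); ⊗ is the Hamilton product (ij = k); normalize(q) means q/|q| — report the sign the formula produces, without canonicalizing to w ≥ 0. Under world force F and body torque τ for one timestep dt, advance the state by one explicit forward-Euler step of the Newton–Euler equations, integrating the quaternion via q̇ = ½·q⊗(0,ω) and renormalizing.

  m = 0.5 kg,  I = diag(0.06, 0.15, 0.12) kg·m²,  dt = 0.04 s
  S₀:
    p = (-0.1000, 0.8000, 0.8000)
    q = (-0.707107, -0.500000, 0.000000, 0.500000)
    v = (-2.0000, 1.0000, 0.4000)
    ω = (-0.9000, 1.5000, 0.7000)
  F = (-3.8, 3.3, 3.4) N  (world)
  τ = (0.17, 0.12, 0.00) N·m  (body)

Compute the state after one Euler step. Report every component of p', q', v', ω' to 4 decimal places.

p' = (-0.1800, 0.8400, 0.8160)
q' = (-0.7226, -0.5019, -0.0232, 0.4748)
v' = (-2.3040, 1.2640, 0.6720)
ω' = (-0.7657, 1.5219, 0.7405)

precession coupling ω×(Iω) = (-0.0315, 0.0378, -0.1215)
angular accel α = (3.3583, 0.5480, 1.0125)
ω' = ω + α·dt = (-0.7657, 1.5219, 0.7405)
Hamilton product q⊗(0,ω) = (-0.8000000, -0.1136037, -1.1606605, -1.2449749)
q' = normalize(q + ½dt·q⊗(0,ω)) = (-0.7226, -0.5019, -0.0232, 0.4748)
p + v·dt = (-0.1800, 0.8400, 0.8160)
v + (F/m)dt = (-2.3040, 1.2640, 0.6720)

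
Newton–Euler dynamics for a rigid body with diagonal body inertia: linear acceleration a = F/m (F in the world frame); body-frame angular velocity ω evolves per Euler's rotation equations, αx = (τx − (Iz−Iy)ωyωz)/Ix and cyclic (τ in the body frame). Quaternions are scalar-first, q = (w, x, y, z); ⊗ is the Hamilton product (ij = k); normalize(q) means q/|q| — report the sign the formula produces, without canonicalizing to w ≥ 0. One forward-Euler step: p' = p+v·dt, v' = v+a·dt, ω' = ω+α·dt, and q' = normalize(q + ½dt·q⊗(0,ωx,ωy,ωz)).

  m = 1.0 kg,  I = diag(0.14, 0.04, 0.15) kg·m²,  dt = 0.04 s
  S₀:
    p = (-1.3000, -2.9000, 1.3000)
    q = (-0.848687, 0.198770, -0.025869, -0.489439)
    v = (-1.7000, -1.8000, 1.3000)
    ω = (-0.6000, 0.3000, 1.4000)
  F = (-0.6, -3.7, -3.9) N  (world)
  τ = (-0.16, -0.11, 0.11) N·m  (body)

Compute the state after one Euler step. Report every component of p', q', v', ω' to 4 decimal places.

p' = (-1.3680, -2.9720, 1.3520)
q' = (-0.8320, 0.2111, -0.0306, -0.5121)
v' = (-1.7240, -1.9480, 1.1440)
ω' = (-0.6589, 0.1816, 1.4245)

gyro term ω×Iω = (0.0462, 0.0084, 0.0180)
angular accel α = (-1.4729, -2.9600, 0.6133)
ω' = ω + α·dt = (-0.6589, 0.1816, 1.4245)
2q̇ = q⊗(0,ω) = (0.8122373, 0.6198273, -0.2392207, -1.1440522)
q + ½dt·q⊗(0,ω), renormalized = (-0.8320, 0.2111, -0.0306, -0.5121)
a = F/m = (-0.6000, -3.7000, -3.9000)
new position p' = (-1.3680, -2.9720, 1.3520)
new velocity v' = (-1.7240, -1.9480, 1.1440)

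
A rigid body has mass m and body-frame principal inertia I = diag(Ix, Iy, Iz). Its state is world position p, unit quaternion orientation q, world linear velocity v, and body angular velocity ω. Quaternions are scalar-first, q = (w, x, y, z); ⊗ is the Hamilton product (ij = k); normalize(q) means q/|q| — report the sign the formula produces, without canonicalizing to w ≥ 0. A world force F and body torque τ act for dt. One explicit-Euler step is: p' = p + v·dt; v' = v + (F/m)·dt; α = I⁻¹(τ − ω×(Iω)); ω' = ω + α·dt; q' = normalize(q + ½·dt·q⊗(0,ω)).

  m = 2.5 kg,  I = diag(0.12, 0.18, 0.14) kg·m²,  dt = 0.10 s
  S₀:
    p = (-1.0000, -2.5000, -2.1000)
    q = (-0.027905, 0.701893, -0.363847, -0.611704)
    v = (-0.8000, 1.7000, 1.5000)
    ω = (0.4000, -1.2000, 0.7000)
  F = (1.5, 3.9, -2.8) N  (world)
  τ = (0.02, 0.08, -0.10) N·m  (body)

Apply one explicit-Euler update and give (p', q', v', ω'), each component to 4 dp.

p' = (-1.0800, -2.3300, -1.9500)
q' = (-0.0423, 0.6502, -0.3979, -0.6458)
v' = (-0.7400, 1.8560, 1.3880)
ω' = (0.3887, -1.1524, 0.6491)

a = (0.6000, 1.5600, -1.1200)
new position p' = (-1.0800, -2.3300, -1.9500)
new velocity v' = (-0.7400, 1.8560, 1.3880)
ω×(Iω) gyroscopic = (0.0336, -0.0056, -0.0288)
α = I⁻¹(τ − ω×Iω) = (-0.1133, 0.4756, -0.5086)
new body rate ω' = (0.3887, -1.1524, 0.6491)
2q̇ = q⊗(0,ω) = (-0.2891808, -0.9998997, -0.7025207, -0.7162663)
updated quaternion q' = (-0.0423, 0.6502, -0.3979, -0.6458)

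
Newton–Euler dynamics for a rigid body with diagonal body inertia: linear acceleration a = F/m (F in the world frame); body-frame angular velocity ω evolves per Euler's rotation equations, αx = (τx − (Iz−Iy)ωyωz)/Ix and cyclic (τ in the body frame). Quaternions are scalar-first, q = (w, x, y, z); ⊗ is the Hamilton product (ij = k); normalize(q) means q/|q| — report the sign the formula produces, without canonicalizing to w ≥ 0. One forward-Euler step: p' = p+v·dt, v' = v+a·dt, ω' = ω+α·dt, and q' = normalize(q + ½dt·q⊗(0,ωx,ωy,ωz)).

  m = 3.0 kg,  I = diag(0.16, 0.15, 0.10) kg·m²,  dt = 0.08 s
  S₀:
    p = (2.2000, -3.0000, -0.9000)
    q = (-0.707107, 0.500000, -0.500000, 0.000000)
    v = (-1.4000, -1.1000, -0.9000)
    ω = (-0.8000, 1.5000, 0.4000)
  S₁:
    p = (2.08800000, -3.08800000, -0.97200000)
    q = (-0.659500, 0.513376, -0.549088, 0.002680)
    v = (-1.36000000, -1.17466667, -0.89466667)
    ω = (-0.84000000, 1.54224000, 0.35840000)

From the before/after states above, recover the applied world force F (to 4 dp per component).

F = (1.5000, -2.8000, 0.2000)

v₁ − v₀ = (0.04000000, -0.07466667, 0.00533333)
m·(v₁−v₀)/dt = (1.5000, -2.8000, 0.2000)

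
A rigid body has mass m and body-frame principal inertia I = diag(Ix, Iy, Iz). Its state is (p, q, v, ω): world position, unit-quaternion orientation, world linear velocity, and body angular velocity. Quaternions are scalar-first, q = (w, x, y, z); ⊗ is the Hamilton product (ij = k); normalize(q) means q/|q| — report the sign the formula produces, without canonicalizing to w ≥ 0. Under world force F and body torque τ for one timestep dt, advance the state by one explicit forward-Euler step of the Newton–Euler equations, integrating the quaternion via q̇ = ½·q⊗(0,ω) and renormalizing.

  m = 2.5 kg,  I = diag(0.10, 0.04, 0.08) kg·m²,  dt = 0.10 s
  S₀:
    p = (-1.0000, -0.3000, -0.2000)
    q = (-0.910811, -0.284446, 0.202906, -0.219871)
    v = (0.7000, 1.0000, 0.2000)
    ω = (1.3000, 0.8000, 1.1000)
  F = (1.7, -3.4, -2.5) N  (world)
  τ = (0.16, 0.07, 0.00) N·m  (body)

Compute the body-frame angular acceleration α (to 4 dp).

α = (1.2480, 1.0350, 0.7800)

precession coupling ω×(Iω) = (0.0352, 0.0286, -0.0624)
α = I⁻¹(τ − ω×Iω) = (1.2480, 1.0350, 0.7800)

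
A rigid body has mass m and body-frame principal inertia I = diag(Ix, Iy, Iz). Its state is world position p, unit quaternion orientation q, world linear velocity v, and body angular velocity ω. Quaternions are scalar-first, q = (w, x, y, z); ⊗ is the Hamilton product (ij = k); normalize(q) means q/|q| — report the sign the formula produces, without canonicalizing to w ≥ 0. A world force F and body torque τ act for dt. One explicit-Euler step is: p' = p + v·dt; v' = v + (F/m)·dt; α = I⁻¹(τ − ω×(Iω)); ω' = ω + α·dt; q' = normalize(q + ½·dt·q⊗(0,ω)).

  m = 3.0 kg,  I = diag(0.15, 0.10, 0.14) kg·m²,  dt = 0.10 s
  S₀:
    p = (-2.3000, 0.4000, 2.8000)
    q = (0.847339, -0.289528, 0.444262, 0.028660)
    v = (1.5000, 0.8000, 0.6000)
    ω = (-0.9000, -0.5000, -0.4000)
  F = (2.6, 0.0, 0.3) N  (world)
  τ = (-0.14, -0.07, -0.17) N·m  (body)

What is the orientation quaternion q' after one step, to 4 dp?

q' = (0.8447, -0.3353, 0.4154, 0.0389)

2q̇ = q⊗(0,ω) = (-0.0269802, -0.9259799, -0.5652747, 0.2056642)
q' = normalize(q + ½dt·q⊗(0,ω)) = (0.8447, -0.3353, 0.4154, 0.0389)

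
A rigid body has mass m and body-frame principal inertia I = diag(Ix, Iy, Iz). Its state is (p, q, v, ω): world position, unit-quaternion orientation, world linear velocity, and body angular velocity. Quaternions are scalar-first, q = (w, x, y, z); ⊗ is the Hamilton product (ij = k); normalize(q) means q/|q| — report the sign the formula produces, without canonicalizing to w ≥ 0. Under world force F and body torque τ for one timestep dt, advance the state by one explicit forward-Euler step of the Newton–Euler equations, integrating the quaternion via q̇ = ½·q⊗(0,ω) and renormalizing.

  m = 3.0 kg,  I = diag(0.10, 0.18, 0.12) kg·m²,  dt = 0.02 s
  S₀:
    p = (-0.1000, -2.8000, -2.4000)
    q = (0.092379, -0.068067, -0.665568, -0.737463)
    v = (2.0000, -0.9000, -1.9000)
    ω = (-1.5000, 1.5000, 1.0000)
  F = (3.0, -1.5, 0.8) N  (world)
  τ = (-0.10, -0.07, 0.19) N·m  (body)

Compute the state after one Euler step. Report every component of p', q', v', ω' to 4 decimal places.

p' = (-0.0600, -2.8180, -2.4380)
q' = (0.1087, -0.0650, -0.6523, -0.7473)
v' = (2.0200, -0.9100, -1.8947)
ω' = (-1.5020, 1.4889, 1.0617)

new position p' = (-0.0600, -2.8180, -2.4380)
new velocity v' = (2.0200, -0.9100, -1.8947)
ω×(Iω) gyroscopic = (-0.0900, 0.0300, -0.1800)
angular accel α = (-0.1000, -0.5556, 3.0833)
ω + α·dt = (-1.5020, 1.4889, 1.0617)
Hamilton product q⊗(0,ω) = (1.6337145, 0.3020580, 1.3128300, -1.0080735)
q + ½dt·q⊗(0,ω), renormalized = (0.1087, -0.0650, -0.6523, -0.7473)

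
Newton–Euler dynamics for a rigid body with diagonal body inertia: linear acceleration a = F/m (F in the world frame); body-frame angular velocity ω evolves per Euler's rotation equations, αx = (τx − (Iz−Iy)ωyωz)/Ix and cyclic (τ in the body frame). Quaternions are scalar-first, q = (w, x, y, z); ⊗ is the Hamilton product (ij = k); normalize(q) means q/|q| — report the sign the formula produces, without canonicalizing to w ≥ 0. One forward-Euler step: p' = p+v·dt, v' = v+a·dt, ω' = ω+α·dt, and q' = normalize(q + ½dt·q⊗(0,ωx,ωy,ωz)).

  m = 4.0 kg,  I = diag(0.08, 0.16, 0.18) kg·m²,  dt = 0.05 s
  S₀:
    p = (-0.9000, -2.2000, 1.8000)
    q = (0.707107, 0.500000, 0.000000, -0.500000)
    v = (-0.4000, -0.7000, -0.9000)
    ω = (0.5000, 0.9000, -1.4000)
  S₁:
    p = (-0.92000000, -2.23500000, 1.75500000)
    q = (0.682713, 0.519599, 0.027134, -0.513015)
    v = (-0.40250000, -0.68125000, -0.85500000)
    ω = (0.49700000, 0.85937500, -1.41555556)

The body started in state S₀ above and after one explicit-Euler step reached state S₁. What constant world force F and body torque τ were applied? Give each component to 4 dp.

ω₁ − ω₀ = (-0.00300000, -0.04062500, -0.01555556)
precession coupling = (-0.0252, 0.0700, 0.0360)
τ = I·(Δω/dt) + ω₀×(Iω₀) = (-0.0300, -0.0600, -0.0200)
v₁ − v₀ = (-0.00250000, 0.01875000, 0.04500000)
m·(v₁−v₀)/dt = (-0.2000, 1.5000, 3.6000)

F = (-0.2000, 1.5000, 3.6000)
τ = (-0.0300, -0.0600, -0.0200)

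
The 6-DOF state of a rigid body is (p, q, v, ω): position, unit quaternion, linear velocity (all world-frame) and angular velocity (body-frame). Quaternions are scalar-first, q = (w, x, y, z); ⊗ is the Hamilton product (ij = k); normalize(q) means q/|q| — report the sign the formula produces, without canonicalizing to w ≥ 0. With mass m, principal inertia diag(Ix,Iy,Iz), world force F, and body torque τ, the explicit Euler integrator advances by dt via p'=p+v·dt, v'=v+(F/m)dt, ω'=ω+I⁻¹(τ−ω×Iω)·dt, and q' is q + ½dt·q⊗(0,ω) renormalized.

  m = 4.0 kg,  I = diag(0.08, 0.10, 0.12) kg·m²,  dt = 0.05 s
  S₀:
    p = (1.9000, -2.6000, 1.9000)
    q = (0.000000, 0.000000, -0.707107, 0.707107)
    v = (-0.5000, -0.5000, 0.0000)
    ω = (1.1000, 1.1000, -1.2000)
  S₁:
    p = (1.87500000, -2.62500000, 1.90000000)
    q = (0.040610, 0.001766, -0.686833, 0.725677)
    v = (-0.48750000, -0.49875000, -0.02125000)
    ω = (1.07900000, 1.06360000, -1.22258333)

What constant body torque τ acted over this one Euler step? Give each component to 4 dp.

rate change Δω = (-0.02100000, -0.03640000, -0.02258333)
I·α + gyro = (-0.0600, -0.0200, -0.0300)

τ = (-0.0600, -0.0200, -0.0300)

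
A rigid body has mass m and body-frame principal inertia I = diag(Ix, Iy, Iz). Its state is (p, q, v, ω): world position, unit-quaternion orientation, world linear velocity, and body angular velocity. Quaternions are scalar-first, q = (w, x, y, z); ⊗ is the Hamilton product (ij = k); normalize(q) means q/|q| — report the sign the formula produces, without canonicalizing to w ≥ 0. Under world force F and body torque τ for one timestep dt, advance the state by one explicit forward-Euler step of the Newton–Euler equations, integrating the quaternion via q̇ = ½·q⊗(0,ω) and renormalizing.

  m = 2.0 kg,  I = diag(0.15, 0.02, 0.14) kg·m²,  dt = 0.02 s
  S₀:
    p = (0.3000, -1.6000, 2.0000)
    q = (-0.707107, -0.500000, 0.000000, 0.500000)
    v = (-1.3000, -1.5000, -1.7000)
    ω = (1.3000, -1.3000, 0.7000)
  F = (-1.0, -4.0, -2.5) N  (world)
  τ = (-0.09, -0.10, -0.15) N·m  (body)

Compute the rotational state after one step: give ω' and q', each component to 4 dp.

ω' = (1.3026, -1.4091, 0.6472)
q' = (-0.7040, -0.5026, 0.0192, 0.5015)

precession coupling ω×(Iω) = (-0.1092, 0.0091, 0.2197)
angular accel α = (0.1280, -5.4550, -2.6407)
ω' = ω + α·dt = (1.3026, -1.4091, 0.6472)
Hamilton product q⊗(0,ω) = (0.3000000, -0.2692391, 1.9192391, 0.1550251)
updated quaternion q' = (-0.7040, -0.5026, 0.0192, 0.5015)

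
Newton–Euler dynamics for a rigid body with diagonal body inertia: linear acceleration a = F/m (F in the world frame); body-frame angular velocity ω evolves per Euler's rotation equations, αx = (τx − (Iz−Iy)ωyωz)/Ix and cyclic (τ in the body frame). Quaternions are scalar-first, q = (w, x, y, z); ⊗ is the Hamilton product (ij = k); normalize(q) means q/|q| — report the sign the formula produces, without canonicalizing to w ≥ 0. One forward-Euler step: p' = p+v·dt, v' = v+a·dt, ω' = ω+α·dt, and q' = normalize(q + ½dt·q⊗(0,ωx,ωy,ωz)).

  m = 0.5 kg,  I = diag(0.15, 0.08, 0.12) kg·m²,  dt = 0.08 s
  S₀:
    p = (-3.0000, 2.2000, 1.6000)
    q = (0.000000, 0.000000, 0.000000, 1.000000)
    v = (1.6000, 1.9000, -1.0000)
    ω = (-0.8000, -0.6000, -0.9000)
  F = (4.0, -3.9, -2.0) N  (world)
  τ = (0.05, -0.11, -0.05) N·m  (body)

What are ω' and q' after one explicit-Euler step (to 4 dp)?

ω' = (-0.7849, -0.7316, -0.9109)
q' = (0.0359, 0.0240, -0.0320, 0.9986)

ω×(Iω) gyroscopic = (0.0216, 0.0216, -0.0336)
angular accel α = (0.1893, -1.6450, -0.1367)
ω + α·dt = (-0.7849, -0.7316, -0.9109)
q⊗(0,ω) = (0.9000000, 0.6000000, -0.8000000, 0.0000000)
q + ½dt·q⊗(0,ω), renormalized = (0.0359, 0.0240, -0.0320, 0.9986)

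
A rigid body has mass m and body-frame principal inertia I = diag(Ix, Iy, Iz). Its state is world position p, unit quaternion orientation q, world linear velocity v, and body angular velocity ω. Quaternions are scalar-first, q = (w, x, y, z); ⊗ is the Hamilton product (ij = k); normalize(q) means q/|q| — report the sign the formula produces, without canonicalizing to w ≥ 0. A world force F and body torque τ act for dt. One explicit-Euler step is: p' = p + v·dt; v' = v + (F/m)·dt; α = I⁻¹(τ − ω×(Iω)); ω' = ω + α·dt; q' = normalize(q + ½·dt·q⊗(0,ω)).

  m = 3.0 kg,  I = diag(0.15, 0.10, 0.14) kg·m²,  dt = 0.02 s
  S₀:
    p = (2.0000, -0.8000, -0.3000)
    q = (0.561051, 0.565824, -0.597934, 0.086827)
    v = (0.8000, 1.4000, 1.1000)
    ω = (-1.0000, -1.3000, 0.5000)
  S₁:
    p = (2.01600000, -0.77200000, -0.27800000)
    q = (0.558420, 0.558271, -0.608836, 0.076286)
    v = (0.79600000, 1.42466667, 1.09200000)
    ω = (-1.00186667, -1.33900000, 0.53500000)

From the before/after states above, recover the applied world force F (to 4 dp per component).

F = (-0.6000, 3.7000, -1.2000)

Δv = v₁−v₀ = (-0.00400000, 0.02466667, -0.00800000)
applied force F = (-0.6000, 3.7000, -1.2000)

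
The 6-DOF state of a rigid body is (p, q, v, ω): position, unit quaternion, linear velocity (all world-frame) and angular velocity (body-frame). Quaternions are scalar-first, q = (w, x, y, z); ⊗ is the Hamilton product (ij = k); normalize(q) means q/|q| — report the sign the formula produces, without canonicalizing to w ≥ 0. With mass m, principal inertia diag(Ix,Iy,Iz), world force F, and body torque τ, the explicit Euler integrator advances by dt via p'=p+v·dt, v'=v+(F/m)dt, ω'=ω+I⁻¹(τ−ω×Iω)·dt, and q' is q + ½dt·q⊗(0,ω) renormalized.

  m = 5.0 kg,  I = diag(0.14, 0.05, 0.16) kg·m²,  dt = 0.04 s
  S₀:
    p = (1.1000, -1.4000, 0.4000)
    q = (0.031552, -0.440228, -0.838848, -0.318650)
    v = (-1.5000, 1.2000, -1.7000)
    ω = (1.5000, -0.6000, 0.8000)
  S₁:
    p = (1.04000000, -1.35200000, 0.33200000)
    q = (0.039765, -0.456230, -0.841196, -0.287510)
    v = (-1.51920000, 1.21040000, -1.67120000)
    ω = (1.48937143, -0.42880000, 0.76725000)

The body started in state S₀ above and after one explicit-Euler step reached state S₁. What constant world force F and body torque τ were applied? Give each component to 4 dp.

Δv = v₁−v₀ = (-0.01920000, 0.01040000, 0.02880000)
m·(v₁−v₀)/dt = (-2.4000, 1.3000, 3.6000)
ω₁ − ω₀ = (-0.01062857, 0.17120000, -0.03275000)
applied torque τ = (-0.0900, 0.1900, -0.0500)

F = (-2.4000, 1.3000, 3.6000)
τ = (-0.0900, 0.1900, -0.0500)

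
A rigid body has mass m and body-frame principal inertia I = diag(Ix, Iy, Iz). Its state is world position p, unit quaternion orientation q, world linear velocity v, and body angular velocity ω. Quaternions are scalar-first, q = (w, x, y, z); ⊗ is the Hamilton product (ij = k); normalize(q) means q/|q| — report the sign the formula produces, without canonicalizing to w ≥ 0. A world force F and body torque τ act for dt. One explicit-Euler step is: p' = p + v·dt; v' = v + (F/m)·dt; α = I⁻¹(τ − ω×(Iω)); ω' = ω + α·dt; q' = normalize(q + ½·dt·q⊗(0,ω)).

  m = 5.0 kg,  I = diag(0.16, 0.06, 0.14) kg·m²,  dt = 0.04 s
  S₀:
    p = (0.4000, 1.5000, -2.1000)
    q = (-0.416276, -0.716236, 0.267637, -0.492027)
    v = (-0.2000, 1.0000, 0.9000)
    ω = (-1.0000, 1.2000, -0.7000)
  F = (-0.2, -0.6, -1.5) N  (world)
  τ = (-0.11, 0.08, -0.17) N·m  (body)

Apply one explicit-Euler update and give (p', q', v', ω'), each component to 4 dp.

p' = (0.3920, 1.5400, -2.0640)
q' = (-0.4437, -0.6994, 0.2573, -0.4977)
v' = (-0.2016, 0.9952, 0.8880)
ω' = (-1.0107, 1.2440, -0.7829)

ω×(Iω) gyroscopic = (-0.0672, 0.0140, 0.1200)
angular accel α = (-0.2675, 1.1000, -2.0714)
ω + α·dt = (-1.0107, 1.2440, -0.7829)
Hamilton product q⊗(0,ω) = (-1.3818193, 0.8193625, -0.5088694, -0.3004530)
updated quaternion q' = (-0.4437, -0.6994, 0.2573, -0.4977)
a = F/m = (-0.0400, -0.1200, -0.3000)
p + v·dt = (0.3920, 1.5400, -2.0640)
v' = v + a·dt = (-0.2016, 0.9952, 0.8880)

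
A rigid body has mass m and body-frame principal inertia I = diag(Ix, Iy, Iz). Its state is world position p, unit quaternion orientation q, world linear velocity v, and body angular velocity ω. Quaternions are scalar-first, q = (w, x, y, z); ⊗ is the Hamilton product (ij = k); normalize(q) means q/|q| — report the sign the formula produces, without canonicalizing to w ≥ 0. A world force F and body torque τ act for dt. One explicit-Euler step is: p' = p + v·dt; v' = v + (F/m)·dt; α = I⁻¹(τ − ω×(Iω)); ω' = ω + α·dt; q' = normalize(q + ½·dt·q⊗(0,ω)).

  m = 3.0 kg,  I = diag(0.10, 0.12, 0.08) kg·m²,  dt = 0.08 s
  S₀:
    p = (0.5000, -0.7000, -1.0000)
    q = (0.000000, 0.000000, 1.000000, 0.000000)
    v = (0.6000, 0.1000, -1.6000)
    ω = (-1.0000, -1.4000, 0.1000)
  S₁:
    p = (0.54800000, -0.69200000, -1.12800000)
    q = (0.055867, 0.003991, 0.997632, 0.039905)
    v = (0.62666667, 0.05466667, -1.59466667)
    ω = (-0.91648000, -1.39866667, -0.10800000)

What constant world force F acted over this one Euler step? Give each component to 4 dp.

F = (1.0000, -1.7000, 0.2000)

Δv = v₁−v₀ = (0.02666667, -0.04533333, 0.00533333)
m·(v₁−v₀)/dt = (1.0000, -1.7000, 0.2000)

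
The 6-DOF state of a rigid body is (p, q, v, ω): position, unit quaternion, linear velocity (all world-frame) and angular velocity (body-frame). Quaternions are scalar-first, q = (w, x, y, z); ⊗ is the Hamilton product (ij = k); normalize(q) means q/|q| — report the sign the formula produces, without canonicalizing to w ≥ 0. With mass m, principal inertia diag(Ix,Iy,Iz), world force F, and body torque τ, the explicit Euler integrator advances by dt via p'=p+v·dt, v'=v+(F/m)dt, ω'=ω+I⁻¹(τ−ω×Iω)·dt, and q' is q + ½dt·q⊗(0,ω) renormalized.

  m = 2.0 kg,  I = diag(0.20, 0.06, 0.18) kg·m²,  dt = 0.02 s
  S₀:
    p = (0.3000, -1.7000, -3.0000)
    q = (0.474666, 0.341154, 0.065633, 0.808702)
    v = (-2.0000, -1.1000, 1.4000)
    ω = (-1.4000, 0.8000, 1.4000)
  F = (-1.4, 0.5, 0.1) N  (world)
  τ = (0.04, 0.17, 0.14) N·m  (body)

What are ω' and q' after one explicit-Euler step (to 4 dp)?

ω' = (-1.4094, 0.8697, 1.3981)
q' = (0.4675, 0.3289, 0.0533, 0.8188)

angular accel α = (-0.4720, 3.4867, -0.0933)
ω + α·dt = (-1.4094, 0.8697, 1.3981)
2q̇ = q⊗(0,ω) = (-0.7070736, -1.2196078, -1.2300656, 1.0293418)
q' = normalize(q + ½dt·q⊗(0,ω)) = (0.4675, 0.3289, 0.0533, 0.8188)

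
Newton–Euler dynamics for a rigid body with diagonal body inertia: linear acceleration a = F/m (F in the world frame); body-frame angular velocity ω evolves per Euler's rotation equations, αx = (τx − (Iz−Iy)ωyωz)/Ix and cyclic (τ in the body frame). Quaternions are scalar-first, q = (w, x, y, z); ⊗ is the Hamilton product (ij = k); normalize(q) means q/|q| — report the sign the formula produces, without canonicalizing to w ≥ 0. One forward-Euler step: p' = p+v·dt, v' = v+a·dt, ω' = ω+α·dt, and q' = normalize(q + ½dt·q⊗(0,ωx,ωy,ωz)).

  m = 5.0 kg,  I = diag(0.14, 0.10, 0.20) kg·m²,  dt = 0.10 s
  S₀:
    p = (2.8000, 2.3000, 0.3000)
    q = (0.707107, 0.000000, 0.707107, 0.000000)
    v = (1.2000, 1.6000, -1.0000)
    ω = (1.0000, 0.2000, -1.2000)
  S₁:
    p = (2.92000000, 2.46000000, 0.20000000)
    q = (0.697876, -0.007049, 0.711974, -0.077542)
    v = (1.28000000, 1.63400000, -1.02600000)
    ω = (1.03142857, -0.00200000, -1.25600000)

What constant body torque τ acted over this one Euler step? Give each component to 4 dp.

τ = (0.0200, -0.1300, -0.1200)

rate change Δω = (0.03142857, -0.20200000, -0.05600000)
gyro term ω₀×Iω₀ = (-0.0240, 0.0720, -0.0080)
τ = I·(Δω/dt) + ω₀×(Iω₀) = (0.0200, -0.1300, -0.1200)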